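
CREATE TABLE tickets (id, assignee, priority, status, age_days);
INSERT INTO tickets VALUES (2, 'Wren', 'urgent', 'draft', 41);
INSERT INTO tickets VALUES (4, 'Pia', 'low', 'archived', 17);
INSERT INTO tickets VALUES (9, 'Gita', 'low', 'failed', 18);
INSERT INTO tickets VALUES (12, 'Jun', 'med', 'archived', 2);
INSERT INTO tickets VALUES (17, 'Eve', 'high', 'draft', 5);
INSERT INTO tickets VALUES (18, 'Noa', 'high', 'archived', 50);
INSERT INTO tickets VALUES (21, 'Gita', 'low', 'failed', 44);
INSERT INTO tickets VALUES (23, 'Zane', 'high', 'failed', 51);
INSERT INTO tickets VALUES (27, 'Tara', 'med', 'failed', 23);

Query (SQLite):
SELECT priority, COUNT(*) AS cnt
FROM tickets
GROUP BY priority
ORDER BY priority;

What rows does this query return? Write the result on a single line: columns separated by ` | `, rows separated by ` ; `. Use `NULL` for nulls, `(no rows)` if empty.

high | 3 ; low | 3 ; med | 2 ; urgent | 1

Partition tickets by priority; compute COUNT(*) within each group.
  high: ids {17, 18, 23} → COUNT(*)=3
  low: ids {4, 9, 21} → COUNT(*)=3
  med: ids {12, 27} → COUNT(*)=2
  urgent: ids {2} → COUNT(*)=1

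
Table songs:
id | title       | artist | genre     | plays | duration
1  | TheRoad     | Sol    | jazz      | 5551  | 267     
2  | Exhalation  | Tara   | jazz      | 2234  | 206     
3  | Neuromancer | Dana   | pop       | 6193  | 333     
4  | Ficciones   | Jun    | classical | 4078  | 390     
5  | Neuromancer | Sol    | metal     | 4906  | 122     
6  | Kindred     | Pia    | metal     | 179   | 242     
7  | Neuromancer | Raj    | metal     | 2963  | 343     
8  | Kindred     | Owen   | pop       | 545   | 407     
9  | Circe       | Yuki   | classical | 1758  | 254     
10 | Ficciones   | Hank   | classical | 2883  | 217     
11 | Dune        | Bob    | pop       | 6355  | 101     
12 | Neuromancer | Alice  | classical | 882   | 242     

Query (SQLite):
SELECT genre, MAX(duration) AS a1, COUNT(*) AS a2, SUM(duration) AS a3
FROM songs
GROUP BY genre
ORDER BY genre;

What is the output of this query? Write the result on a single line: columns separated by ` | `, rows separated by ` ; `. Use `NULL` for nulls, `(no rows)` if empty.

Group songs by genre.
Per group compute: MAX(duration), COUNT(*), SUM(duration).
  classical: ids {4, 9, 10, 12} → MAX(duration)=390, COUNT(*)=4, SUM(duration)=1103
  jazz: ids {1, 2} → MAX(duration)=267, COUNT(*)=2, SUM(duration)=473
  metal: ids {5, 6, 7} → MAX(duration)=343, COUNT(*)=3, SUM(duration)=707
  pop: ids {3, 8, 11} → MAX(duration)=407, COUNT(*)=3, SUM(duration)=841

classical | 390 | 4 | 1103 ; jazz | 267 | 2 | 473 ; metal | 343 | 3 | 707 ; pop | 407 | 3 | 841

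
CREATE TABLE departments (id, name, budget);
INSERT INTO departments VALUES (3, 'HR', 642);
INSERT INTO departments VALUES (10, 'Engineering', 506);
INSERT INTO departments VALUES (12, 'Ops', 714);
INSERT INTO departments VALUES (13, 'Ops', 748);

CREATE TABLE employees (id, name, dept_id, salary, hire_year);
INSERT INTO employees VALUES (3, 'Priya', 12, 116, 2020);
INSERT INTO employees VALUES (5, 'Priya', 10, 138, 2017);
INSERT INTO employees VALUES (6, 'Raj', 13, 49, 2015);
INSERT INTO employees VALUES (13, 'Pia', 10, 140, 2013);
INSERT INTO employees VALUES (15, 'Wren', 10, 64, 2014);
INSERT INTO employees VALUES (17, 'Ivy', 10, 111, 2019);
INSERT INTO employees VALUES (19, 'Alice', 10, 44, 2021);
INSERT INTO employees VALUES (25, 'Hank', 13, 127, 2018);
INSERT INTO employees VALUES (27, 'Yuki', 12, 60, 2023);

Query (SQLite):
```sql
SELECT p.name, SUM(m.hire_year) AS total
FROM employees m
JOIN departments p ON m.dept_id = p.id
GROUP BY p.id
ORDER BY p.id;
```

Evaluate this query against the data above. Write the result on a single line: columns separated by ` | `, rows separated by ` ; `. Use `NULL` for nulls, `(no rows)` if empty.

Engineering | 10084 ; Ops | 4043 ; Ops | 4033

Join each employees row to its departments via dept_id.
Group joined rows by departments.id; compute SUM(m.hire_year) per group.
  10: ids {5, 13, 15, 17, 19} → SUM(m.hire_year)=10084
  12: ids {3, 27} → SUM(m.hire_year)=4043
  13: ids {6, 25} → SUM(m.hire_year)=4033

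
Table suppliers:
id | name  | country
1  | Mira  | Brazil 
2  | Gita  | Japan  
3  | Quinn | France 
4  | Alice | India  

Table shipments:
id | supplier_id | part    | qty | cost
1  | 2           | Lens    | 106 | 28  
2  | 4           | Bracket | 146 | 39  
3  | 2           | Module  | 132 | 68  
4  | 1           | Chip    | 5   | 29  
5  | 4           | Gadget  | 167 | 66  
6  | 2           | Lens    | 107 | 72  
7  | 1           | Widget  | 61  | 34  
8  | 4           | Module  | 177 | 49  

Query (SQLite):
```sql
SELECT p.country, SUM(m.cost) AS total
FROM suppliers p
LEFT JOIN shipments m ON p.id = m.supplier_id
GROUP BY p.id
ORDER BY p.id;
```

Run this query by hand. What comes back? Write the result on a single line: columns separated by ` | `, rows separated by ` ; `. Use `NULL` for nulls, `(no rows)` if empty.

LEFT JOIN keeps every suppliers row; unmatched ones get NULL for shipments columns.
Group by suppliers.id and compute SUM(m.cost). SUM over an all-NULL group is NULL.
  1: ids {4, 7} → SUM(m.cost)=63
  2: ids {1, 3, 6} → SUM(m.cost)=168
  3: ids {—} → SUM(m.cost)=NULL
  4: ids {2, 5, 8} → SUM(m.cost)=154

Brazil | 63 ; Japan | 168 ; France | NULL ; India | 154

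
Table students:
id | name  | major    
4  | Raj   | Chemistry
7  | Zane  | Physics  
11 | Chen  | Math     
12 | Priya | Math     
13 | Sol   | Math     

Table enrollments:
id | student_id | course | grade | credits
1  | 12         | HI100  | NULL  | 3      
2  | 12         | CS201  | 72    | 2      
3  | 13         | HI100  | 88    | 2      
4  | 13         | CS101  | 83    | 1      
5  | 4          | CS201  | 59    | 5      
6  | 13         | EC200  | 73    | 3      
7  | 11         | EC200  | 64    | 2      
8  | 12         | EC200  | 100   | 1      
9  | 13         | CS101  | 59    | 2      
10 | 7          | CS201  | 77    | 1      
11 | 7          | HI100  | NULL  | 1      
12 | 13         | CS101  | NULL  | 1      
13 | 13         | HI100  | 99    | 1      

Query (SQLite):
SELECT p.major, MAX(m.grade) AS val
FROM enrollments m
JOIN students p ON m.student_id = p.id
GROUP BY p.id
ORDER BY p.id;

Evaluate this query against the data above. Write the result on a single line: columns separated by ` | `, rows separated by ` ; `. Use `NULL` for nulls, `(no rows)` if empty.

Join each enrollments row to its students via student_id.
Group joined rows by students.id; compute MAX(m.grade) per group.
  4: ids {5} → MAX(m.grade)=59
  7: ids {10, 11} → MAX(m.grade)=77
  11: ids {7} → MAX(m.grade)=64
  12: ids {1, 2, 8} → MAX(m.grade)=100
  13: ids {3, 4, 6, 9, 12, 13} → MAX(m.grade)=99

Chemistry | 59 ; Physics | 77 ; Math | 64 ; Math | 100 ; Math | 99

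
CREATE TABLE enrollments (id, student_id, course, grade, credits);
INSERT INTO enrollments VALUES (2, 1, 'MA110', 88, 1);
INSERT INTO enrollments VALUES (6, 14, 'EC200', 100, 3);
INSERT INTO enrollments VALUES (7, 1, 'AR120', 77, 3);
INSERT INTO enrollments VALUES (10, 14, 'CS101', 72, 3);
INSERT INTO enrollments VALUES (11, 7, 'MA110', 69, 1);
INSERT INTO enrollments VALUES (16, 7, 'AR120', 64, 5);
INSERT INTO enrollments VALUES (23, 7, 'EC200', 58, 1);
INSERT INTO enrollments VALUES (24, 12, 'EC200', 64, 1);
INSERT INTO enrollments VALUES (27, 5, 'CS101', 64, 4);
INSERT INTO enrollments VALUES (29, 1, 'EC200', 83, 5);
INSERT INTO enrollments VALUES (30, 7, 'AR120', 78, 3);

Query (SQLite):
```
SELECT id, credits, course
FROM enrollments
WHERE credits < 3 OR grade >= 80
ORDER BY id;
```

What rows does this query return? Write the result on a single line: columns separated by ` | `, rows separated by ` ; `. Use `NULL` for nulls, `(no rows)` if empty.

credits < 3: ids {2, 11, 23, 24}
grade >= 80: ids {2, 6, 29}
Combine with OR.

2 | 1 | MA110 ; 6 | 3 | EC200 ; 11 | 1 | MA110 ; 23 | 1 | EC200 ; 24 | 1 | EC200 ; 29 | 5 | EC200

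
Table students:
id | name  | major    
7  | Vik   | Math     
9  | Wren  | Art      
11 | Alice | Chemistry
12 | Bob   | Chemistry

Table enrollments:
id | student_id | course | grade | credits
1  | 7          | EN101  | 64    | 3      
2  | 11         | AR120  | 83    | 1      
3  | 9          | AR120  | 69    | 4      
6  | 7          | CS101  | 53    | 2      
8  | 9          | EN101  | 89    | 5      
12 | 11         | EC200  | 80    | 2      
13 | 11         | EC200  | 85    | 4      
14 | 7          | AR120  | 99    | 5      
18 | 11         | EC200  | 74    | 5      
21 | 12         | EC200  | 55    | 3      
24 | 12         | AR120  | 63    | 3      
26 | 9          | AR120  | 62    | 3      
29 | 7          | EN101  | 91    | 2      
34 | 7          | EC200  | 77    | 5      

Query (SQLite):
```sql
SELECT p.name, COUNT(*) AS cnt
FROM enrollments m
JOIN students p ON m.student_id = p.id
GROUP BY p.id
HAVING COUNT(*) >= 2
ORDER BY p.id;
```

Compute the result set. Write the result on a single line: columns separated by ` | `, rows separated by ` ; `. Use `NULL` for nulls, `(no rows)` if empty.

Vik | 5 ; Wren | 3 ; Alice | 4 ; Bob | 2

Join each enrollments row to its students via student_id.
Group joined rows by students.id; compute COUNT(*) per group.
HAVING: keep groups with count ≥ 2.
  7: ids {1, 6, 14, 29, 34} → COUNT(*)=5
  9: ids {3, 8, 26} → COUNT(*)=3
  11: ids {2, 12, 13, 18} → COUNT(*)=4
  12: ids {21, 24} → COUNT(*)=2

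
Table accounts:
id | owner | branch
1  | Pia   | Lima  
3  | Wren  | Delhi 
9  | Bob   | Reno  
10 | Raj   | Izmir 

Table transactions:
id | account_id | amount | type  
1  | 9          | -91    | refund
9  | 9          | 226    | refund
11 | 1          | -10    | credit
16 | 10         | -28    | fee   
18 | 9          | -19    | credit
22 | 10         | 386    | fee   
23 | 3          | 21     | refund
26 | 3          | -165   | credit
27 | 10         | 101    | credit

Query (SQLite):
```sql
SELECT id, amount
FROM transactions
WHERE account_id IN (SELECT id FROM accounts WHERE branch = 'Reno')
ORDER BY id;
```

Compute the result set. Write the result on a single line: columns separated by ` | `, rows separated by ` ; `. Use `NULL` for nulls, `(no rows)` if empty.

Inner query: accounts.id where branch = 'Reno'.
Outer: keep transactions rows whose account_id is in that set.
Inner query → {9}

1 | -91 ; 9 | 226 ; 18 | -19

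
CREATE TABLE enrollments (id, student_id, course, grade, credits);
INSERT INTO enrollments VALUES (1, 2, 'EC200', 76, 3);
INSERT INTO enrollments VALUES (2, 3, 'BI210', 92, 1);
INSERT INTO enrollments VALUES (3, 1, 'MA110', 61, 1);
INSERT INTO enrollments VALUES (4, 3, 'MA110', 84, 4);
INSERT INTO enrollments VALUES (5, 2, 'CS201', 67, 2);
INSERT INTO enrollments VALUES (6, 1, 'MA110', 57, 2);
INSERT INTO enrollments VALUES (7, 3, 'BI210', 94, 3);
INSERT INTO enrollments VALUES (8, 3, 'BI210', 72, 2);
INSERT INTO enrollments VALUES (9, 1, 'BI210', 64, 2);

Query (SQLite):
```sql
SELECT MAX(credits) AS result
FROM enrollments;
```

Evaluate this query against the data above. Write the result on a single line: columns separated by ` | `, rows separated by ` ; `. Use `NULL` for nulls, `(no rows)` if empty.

All credits values: [3, 1, 1, 4, 2, 2, 3, 2, 2].
MAX of non-NULL values = 4.

4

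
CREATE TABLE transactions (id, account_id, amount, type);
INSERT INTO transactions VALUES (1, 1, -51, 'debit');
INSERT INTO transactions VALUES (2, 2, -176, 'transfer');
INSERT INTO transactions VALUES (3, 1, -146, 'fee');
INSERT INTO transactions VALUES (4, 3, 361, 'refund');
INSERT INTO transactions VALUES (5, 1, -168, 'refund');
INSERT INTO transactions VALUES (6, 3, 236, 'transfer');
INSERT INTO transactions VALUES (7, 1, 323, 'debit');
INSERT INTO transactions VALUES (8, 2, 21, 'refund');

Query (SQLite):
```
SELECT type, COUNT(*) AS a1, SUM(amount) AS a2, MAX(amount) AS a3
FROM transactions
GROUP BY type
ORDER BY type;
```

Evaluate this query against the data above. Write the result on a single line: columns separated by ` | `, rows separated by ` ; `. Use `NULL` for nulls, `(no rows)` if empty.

debit | 2 | 272 | 323 ; fee | 1 | -146 | -146 ; refund | 3 | 214 | 361 ; transfer | 2 | 60 | 236

Group transactions by type.
Per group compute: COUNT(*), SUM(amount), MAX(amount).
  debit: ids {1, 7} → COUNT(*)=2, SUM(amount)=272, MAX(amount)=323
  fee: ids {3} → COUNT(*)=1, SUM(amount)=-146, MAX(amount)=-146
  refund: ids {4, 5, 8} → COUNT(*)=3, SUM(amount)=214, MAX(amount)=361
  transfer: ids {2, 6} → COUNT(*)=2, SUM(amount)=60, MAX(amount)=236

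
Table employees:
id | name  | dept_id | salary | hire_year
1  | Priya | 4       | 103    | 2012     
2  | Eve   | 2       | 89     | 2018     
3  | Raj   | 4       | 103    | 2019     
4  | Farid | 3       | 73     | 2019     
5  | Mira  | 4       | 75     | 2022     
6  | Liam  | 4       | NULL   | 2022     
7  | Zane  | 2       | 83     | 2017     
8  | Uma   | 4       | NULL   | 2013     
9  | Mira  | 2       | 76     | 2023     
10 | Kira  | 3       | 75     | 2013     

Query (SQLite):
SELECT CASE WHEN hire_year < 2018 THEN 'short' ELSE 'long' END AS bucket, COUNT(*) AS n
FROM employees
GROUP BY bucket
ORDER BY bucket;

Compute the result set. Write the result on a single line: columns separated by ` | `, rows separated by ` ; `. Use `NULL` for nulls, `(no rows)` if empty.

Bucket rows by hire_year < 2018 → 'short' else 'long'; count each bucket.

long | 6 ; short | 4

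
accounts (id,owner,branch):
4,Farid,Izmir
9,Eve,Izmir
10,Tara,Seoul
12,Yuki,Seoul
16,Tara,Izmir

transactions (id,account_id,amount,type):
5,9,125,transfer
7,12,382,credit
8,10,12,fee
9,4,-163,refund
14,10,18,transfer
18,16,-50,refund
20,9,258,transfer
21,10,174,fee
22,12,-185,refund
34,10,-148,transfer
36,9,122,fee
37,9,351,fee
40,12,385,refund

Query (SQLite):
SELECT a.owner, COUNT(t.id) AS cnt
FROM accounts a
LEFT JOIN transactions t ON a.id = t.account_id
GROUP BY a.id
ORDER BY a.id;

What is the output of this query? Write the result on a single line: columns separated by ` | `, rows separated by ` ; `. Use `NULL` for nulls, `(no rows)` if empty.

Farid | 1 ; Eve | 4 ; Tara | 4 ; Yuki | 3 ; Tara | 1

LEFT JOIN keeps every accounts row; unmatched ones get NULL for transactions columns.
Group by accounts.id and compute COUNT(t.id). COUNT(col) of an all-NULL group is 0.
  4: ids {9} → COUNT(t.id)=1
  9: ids {5, 20, 36, 37} → COUNT(t.id)=4
  10: ids {8, 14, 21, 34} → COUNT(t.id)=4
  12: ids {7, 22, 40} → COUNT(t.id)=3
  16: ids {18} → COUNT(t.id)=1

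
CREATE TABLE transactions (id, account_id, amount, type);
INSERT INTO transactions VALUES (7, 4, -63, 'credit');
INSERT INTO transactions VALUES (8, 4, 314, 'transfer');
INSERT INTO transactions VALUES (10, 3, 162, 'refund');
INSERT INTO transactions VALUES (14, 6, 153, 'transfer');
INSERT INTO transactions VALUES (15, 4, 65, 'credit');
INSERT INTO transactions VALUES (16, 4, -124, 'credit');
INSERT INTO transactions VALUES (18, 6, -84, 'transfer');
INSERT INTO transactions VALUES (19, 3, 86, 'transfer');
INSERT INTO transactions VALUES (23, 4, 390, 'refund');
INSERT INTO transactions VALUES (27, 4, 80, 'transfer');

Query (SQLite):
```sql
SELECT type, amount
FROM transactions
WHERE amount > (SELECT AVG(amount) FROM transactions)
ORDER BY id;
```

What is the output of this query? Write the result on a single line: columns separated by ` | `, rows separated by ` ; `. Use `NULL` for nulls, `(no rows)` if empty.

Scalar subquery: AVG(amount) over all transactions rows = 97.9.
Keep rows where amount > that value.

transfer | 314 ; refund | 162 ; transfer | 153 ; refund | 390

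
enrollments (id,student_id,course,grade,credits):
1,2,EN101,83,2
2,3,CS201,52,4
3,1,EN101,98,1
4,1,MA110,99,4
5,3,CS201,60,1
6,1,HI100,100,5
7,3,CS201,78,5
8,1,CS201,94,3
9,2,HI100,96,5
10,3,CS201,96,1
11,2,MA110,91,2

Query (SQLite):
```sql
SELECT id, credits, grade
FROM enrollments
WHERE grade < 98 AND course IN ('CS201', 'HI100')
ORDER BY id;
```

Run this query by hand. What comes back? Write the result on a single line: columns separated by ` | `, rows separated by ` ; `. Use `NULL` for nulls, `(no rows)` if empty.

grade < 98: ids {1, 2, 5, 7, 8, 9, 10, 11}
course IN ('CS201', 'HI100'): ids {2, 5, 6, 7, 8, 9, 10}
Combine with AND.

2 | 4 | 52 ; 5 | 1 | 60 ; 7 | 5 | 78 ; 8 | 3 | 94 ; 9 | 5 | 96 ; 10 | 1 | 96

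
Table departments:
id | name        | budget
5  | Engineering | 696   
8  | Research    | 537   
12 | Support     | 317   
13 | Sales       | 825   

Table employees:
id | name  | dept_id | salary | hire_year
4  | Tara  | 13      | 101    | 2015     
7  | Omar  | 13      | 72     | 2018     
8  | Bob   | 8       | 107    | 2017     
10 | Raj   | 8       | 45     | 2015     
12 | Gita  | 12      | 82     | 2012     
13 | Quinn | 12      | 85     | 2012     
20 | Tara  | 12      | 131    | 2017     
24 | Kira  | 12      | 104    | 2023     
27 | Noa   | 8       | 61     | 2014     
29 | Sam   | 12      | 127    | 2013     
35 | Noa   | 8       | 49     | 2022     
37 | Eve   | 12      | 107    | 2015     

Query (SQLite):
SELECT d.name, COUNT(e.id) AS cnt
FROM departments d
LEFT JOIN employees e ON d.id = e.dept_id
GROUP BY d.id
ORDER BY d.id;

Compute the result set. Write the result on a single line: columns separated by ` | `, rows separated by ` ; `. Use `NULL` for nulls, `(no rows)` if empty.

LEFT JOIN keeps every departments row; unmatched ones get NULL for employees columns.
Group by departments.id and compute COUNT(e.id). COUNT(col) of an all-NULL group is 0.
  5: ids {—} → COUNT(e.id)=0
  8: ids {8, 10, 27, 35} → COUNT(e.id)=4
  12: ids {12, 13, 20, 24, 29, 37} → COUNT(e.id)=6
  13: ids {4, 7} → COUNT(e.id)=2

Engineering | 0 ; Research | 4 ; Support | 6 ; Sales | 2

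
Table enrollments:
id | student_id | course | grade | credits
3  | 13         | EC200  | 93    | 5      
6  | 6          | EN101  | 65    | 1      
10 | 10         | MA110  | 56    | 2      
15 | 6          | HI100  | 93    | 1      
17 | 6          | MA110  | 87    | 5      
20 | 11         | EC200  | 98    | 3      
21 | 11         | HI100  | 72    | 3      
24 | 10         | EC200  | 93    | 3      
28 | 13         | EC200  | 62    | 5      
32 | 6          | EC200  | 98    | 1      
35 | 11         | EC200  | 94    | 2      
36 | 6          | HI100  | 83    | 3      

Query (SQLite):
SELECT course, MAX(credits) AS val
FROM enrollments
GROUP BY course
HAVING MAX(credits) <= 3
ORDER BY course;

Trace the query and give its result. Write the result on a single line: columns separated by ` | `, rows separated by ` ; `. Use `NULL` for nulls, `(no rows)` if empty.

Partition enrollments by course; compute MAX(credits) within each group.
HAVING: keep groups where MAX(credits) <= 3.
  EC200: ids {3, 20, 24, 28, 32, 35} → MAX(credits)=5
  EN101: ids {6} → MAX(credits)=1
  HI100: ids {15, 21, 36} → MAX(credits)=3
  MA110: ids {10, 17} → MAX(credits)=5

EN101 | 1 ; HI100 | 3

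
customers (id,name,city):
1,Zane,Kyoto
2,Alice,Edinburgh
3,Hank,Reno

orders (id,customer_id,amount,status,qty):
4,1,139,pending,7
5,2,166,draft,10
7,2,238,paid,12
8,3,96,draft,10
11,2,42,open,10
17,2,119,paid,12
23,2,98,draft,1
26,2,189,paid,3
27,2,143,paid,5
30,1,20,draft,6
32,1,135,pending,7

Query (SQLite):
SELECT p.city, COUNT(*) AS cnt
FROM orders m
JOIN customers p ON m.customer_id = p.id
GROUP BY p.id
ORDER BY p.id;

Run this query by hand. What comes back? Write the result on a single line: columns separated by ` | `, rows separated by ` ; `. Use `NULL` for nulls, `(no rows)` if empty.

Kyoto | 3 ; Edinburgh | 7 ; Reno | 1

Join each orders row to its customers via customer_id.
Group joined rows by customers.id; compute COUNT(*) per group.
  1: ids {4, 30, 32} → COUNT(*)=3
  2: ids {5, 7, 11, 17, 23, 26, 27} → COUNT(*)=7
  3: ids {8} → COUNT(*)=1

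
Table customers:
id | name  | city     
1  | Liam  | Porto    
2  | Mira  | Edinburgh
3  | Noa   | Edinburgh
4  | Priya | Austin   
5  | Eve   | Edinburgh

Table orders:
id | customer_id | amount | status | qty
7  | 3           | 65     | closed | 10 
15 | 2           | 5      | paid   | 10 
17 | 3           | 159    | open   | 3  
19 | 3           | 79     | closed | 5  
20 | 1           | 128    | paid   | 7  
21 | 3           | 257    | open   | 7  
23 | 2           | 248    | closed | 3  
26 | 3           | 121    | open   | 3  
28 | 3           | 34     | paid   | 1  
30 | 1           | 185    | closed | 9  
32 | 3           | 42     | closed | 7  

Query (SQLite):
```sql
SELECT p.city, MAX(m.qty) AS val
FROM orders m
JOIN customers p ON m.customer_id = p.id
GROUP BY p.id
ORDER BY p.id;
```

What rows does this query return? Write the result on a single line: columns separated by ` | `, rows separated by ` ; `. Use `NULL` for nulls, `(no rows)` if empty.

Porto | 9 ; Edinburgh | 10 ; Edinburgh | 10

Join each orders row to its customers via customer_id.
Group joined rows by customers.id; compute MAX(m.qty) per group.
  1: ids {20, 30} → MAX(m.qty)=9
  2: ids {15, 23} → MAX(m.qty)=10
  3: ids {7, 17, 19, 21, 26, 28, 32} → MAX(m.qty)=10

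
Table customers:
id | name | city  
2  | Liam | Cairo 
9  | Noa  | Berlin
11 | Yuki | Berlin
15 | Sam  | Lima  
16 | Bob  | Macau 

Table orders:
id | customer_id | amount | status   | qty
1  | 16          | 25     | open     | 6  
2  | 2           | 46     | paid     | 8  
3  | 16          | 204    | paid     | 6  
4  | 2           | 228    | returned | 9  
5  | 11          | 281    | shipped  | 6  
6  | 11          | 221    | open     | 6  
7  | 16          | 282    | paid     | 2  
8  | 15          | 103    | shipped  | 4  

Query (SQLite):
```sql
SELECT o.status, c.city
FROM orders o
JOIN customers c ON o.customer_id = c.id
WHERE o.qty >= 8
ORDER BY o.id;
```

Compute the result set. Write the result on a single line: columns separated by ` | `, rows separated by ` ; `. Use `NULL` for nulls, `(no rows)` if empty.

paid | Cairo ; returned | Cairo

Each orders row matches the customers row where customer_id = customers.id.
Then keep rows with o.qty >= 8.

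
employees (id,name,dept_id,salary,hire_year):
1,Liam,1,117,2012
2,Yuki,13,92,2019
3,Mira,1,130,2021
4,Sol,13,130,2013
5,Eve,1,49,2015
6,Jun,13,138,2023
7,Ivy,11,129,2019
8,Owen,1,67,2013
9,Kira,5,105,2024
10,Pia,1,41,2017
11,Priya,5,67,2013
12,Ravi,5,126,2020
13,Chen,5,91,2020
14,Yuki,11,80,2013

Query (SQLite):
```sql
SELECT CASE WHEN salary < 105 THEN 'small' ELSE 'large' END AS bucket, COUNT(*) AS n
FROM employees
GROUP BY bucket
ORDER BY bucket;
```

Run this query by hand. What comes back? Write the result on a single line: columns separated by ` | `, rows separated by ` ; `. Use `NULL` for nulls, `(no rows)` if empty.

Bucket rows by salary < 105 → 'small' else 'large'; count each bucket.

large | 7 ; small | 7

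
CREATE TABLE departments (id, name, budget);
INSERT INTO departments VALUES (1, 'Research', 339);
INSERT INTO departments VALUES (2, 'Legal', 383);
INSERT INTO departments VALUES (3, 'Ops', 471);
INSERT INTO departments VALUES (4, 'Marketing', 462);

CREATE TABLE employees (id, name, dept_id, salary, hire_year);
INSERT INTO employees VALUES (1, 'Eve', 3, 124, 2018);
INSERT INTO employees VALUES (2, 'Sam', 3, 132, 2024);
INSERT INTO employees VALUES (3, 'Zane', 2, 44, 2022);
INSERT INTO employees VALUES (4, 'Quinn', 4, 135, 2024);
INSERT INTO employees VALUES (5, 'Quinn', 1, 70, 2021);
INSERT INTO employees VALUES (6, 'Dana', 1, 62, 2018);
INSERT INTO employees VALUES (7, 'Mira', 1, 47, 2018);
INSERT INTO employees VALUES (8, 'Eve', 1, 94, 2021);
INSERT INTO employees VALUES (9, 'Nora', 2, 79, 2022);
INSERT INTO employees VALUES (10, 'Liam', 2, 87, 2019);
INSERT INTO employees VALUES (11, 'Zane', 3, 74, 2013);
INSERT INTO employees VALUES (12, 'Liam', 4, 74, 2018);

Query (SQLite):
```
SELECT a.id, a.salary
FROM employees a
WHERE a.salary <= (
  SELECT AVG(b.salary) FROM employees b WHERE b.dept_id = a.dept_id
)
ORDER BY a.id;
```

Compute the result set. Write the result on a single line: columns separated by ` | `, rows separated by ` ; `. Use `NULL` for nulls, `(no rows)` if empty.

3 | 44 ; 6 | 62 ; 7 | 47 ; 11 | 74 ; 12 | 74

For each employees row a, compute AVG(salary) over rows sharing a.dept_id.
Keep row a if a.salary <= that per-group AVG.
  dept_id=1: AVG(salary) = 68.25
  dept_id=2: AVG(salary) = 70.0
  dept_id=3: AVG(salary) = 110.0
  dept_id=4: AVG(salary) = 104.5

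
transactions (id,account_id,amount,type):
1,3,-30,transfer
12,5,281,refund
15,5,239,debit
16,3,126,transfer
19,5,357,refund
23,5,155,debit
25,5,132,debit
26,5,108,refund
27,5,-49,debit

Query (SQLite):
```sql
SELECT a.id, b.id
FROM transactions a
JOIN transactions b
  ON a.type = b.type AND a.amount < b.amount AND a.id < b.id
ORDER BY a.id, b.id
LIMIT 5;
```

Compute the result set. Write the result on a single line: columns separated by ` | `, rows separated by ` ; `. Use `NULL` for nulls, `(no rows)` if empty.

Pairs (a,b) with same type, a.amount < b.amount, a.id < b.id.
type groups: debit:{15,23,25,27} refund:{12,19,26} transfer:{1,16}
Ordered by (a.id, b.id); first 5.

1 | 16 ; 12 | 19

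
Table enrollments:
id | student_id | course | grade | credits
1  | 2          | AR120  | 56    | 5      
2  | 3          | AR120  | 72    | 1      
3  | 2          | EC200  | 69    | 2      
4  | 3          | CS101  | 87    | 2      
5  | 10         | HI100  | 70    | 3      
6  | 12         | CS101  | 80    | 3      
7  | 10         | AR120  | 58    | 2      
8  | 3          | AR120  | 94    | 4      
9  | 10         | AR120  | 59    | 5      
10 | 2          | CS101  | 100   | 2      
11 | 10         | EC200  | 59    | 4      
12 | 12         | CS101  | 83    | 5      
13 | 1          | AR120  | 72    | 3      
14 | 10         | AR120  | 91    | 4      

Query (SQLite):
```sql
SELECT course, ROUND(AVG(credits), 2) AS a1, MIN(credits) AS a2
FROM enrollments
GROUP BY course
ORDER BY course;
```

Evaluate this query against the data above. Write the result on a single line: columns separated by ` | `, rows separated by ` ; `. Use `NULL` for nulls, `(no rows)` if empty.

AR120 | 3.43 | 1 ; CS101 | 3 | 2 ; EC200 | 3 | 2 ; HI100 | 3 | 3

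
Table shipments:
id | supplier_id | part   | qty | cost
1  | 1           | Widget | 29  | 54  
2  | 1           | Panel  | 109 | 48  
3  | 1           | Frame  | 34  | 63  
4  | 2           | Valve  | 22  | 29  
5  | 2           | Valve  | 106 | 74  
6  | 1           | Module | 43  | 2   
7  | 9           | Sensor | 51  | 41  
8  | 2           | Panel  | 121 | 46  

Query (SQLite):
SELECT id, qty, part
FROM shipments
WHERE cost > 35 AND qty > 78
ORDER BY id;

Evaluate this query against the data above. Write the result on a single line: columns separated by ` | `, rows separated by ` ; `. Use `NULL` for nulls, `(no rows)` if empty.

cost > 35: ids {1, 2, 3, 5, 7, 8}
qty > 78: ids {2, 5, 8}
Combine with AND.

2 | 109 | Panel ; 5 | 106 | Valve ; 8 | 121 | Panel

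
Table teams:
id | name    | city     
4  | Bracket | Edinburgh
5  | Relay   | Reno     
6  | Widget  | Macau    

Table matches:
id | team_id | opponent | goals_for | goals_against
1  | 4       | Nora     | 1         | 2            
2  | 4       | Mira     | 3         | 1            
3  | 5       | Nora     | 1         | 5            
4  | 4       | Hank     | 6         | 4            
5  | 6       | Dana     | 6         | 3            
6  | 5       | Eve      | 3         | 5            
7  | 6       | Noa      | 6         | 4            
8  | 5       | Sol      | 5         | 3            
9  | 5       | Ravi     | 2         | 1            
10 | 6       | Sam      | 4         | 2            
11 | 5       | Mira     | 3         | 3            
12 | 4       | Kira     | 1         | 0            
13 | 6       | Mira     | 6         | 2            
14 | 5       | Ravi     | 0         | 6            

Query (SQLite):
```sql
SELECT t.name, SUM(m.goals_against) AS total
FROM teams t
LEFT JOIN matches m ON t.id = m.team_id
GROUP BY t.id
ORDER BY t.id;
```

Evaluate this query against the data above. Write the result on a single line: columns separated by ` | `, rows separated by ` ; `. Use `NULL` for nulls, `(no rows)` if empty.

Bracket | 7 ; Relay | 23 ; Widget | 11

LEFT JOIN keeps every teams row; unmatched ones get NULL for matches columns.
Group by teams.id and compute SUM(m.goals_against). SUM over an all-NULL group is NULL.
  4: ids {1, 2, 4, 12} → SUM(m.goals_against)=7
  5: ids {3, 6, 8, 9, 11, 14} → SUM(m.goals_against)=23
  6: ids {5, 7, 10, 13} → SUM(m.goals_against)=11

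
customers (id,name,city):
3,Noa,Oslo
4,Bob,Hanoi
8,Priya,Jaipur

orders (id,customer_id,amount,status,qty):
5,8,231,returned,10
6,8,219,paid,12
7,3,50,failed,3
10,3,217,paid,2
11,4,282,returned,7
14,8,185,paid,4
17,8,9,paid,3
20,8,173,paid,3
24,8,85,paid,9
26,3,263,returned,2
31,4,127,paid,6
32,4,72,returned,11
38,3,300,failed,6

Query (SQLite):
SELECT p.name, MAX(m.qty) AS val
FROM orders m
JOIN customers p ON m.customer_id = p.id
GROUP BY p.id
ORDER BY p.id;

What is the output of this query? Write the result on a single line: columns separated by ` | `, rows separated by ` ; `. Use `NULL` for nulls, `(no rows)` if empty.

Noa | 6 ; Bob | 11 ; Priya | 12

Join each orders row to its customers via customer_id.
Group joined rows by customers.id; compute MAX(m.qty) per group.
  3: ids {7, 10, 26, 38} → MAX(m.qty)=6
  4: ids {11, 31, 32} → MAX(m.qty)=11
  8: ids {5, 6, 14, 17, 20, 24} → MAX(m.qty)=12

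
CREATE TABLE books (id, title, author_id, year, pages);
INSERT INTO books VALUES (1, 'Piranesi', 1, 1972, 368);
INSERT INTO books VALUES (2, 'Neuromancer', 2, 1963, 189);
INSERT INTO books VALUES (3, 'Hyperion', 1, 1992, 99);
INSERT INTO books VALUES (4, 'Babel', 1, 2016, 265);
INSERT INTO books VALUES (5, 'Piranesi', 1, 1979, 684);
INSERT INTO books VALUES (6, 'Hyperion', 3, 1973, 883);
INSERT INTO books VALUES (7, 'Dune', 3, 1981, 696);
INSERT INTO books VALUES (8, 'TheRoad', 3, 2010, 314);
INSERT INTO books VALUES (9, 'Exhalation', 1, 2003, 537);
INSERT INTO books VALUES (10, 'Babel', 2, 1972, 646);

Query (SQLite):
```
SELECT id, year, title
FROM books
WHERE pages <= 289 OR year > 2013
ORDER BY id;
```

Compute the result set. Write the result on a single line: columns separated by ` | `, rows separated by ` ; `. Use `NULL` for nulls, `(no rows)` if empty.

pages <= 289: ids {2, 3, 4}
year > 2013: ids {4}
Combine with OR.

2 | 1963 | Neuromancer ; 3 | 1992 | Hyperion ; 4 | 2016 | Babel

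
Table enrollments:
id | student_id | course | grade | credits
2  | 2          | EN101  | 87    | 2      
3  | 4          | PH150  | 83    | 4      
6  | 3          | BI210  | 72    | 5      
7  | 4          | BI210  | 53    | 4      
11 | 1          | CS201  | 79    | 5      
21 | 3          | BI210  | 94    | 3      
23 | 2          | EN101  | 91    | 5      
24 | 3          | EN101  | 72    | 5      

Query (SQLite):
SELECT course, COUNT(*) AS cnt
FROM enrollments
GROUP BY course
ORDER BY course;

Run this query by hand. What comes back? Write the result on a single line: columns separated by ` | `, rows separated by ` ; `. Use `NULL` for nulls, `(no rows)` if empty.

BI210 | 3 ; CS201 | 1 ; EN101 | 3 ; PH150 | 1

Partition enrollments by course; compute COUNT(*) within each group.
  BI210: ids {6, 7, 21} → COUNT(*)=3
  CS201: ids {11} → COUNT(*)=1
  EN101: ids {2, 23, 24} → COUNT(*)=3
  PH150: ids {3} → COUNT(*)=1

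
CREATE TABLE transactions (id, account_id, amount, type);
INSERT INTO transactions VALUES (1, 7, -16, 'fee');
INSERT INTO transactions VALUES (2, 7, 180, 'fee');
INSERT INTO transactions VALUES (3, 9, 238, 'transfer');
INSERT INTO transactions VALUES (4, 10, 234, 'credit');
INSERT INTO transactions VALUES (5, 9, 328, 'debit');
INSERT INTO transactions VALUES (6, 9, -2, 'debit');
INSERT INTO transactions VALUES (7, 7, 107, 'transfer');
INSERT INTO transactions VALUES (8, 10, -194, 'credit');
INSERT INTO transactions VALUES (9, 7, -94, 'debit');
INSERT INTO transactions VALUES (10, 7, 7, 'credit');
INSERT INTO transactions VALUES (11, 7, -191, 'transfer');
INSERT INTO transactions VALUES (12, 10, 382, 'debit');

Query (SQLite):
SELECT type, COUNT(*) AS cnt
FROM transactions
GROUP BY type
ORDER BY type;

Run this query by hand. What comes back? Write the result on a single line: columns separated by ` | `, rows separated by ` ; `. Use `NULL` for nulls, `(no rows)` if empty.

Partition transactions by type; compute COUNT(*) within each group.
  credit: ids {4, 8, 10} → COUNT(*)=3
  debit: ids {5, 6, 9, 12} → COUNT(*)=4
  fee: ids {1, 2} → COUNT(*)=2
  transfer: ids {3, 7, 11} → COUNT(*)=3

credit | 3 ; debit | 4 ; fee | 2 ; transfer | 3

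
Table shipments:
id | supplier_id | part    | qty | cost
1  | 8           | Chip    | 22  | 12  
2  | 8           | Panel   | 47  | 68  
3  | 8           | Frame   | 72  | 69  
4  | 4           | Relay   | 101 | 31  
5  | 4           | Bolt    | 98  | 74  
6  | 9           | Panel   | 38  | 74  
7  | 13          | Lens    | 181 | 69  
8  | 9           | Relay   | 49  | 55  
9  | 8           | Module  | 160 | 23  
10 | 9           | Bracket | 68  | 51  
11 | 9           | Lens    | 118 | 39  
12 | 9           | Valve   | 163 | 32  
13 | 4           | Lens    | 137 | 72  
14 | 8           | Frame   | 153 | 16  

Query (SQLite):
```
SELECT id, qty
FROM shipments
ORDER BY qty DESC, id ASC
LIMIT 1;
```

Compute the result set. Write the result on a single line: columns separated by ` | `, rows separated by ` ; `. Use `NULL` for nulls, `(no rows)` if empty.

7 | 181

Sort by qty desc, tiebreak id asc: (181, id=7), (163, id=12), (160, id=9), (153, id=14) …. Take first 1.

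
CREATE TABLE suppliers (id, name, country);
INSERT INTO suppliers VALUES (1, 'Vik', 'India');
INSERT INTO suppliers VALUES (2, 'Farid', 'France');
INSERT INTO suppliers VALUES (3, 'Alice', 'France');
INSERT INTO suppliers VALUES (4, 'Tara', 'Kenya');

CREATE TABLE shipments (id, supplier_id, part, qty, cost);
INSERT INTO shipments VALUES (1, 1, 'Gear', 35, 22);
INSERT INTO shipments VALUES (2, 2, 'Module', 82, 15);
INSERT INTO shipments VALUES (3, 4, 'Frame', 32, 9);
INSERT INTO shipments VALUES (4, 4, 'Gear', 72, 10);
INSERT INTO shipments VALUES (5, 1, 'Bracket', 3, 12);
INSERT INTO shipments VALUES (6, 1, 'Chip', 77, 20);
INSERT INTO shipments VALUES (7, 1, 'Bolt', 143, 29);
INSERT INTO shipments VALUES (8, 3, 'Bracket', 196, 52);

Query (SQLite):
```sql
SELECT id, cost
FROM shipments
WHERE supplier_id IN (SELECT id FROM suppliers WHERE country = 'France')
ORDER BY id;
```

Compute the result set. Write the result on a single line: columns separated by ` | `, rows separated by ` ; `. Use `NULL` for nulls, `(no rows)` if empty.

2 | 15 ; 8 | 52

Inner query: suppliers.id where country = 'France'.
Outer: keep shipments rows whose supplier_id is in that set.
Inner query → {2, 3}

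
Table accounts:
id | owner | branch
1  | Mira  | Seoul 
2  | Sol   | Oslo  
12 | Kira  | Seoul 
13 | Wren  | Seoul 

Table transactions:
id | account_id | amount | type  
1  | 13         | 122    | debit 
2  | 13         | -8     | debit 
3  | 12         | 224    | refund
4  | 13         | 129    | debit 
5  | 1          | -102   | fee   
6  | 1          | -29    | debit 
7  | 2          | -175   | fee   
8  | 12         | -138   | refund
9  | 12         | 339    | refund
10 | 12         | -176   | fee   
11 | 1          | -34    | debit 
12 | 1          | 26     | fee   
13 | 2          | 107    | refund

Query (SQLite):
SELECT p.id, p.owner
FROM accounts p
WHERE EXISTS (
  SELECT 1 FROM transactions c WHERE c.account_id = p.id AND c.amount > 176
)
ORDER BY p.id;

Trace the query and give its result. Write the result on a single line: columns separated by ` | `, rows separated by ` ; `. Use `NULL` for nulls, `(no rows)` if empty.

For each accounts row, check whether any transactions with matching account_id has amount > 176.
Keep rows where that is true.

12 | Kira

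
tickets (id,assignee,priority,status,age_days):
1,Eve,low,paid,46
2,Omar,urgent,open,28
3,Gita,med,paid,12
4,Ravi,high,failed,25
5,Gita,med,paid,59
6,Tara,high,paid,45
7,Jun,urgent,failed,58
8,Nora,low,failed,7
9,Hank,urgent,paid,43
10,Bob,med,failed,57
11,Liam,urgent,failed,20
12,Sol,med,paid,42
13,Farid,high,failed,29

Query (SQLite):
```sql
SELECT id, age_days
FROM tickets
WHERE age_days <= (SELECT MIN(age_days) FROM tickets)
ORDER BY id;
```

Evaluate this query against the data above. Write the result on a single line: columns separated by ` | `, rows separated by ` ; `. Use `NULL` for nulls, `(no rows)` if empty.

8 | 7

Scalar subquery: MIN(age_days) over all tickets rows = 7.
Keep rows where age_days <= that value.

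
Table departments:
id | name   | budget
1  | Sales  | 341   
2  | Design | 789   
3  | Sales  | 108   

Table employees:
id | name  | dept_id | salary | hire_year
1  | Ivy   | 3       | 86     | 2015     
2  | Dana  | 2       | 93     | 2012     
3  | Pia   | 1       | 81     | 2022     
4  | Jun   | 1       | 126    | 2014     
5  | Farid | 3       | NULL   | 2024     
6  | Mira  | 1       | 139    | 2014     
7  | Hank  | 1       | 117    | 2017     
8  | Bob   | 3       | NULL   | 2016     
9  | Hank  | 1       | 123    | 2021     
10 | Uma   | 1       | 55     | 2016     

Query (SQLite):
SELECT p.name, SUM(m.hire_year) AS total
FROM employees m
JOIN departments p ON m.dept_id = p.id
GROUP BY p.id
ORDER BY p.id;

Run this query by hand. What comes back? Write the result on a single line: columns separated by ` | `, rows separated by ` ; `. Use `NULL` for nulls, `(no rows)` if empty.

Sales | 12104 ; Design | 2012 ; Sales | 6055

Join each employees row to its departments via dept_id.
Group joined rows by departments.id; compute SUM(m.hire_year) per group.
  1: ids {3, 4, 6, 7, 9, 10} → SUM(m.hire_year)=12104
  2: ids {2} → SUM(m.hire_year)=2012
  3: ids {1, 5, 8} → SUM(m.hire_year)=6055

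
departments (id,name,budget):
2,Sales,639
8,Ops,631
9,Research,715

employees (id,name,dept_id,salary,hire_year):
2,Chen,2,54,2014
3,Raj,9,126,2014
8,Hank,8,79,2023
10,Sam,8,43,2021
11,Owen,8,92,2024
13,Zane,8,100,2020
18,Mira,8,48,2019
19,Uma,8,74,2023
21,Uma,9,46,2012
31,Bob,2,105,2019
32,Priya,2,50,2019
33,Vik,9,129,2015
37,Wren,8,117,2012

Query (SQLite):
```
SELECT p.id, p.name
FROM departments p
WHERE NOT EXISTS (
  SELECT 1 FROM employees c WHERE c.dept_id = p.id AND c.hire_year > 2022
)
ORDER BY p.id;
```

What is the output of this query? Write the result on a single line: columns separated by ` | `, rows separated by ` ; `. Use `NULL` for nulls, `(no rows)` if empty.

For each departments row, check whether any employees with matching dept_id has hire_year > 2022.
Keep rows where that is false.

2 | Sales ; 9 | Research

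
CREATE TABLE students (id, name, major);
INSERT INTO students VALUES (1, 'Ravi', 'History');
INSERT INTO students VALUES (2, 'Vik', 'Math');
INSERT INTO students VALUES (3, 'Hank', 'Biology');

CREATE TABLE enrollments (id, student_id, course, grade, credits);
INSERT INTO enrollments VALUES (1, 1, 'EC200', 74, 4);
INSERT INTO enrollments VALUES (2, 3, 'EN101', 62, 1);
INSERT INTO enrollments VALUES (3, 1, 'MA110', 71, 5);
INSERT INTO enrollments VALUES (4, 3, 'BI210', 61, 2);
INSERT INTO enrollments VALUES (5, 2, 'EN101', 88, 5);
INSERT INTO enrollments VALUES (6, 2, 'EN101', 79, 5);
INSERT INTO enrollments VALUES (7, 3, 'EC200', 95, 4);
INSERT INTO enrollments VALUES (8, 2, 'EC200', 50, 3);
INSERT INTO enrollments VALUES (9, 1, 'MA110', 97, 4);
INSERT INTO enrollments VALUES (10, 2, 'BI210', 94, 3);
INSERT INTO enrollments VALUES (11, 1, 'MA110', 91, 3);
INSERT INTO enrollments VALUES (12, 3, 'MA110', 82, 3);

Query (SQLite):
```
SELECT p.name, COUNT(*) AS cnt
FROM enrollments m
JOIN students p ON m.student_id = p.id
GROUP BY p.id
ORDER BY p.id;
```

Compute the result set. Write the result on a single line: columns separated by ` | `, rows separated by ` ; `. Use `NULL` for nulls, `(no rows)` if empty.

Ravi | 4 ; Vik | 4 ; Hank | 4

Join each enrollments row to its students via student_id.
Group joined rows by students.id; compute COUNT(*) per group.
  1: ids {1, 3, 9, 11} → COUNT(*)=4
  2: ids {5, 6, 8, 10} → COUNT(*)=4
  3: ids {2, 4, 7, 12} → COUNT(*)=4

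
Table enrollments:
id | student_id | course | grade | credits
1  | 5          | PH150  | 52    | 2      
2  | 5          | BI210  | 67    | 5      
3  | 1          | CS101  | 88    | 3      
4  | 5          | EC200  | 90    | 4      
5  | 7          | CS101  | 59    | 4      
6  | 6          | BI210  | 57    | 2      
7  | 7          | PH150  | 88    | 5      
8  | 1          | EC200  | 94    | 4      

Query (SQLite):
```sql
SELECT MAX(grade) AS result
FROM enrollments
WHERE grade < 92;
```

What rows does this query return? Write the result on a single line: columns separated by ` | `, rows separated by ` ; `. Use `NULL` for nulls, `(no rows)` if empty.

Rows where grade < 92 → grade values: [52, 67, 88, 90, 59, 57, 88].
MAX of non-NULL values = 90.

90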